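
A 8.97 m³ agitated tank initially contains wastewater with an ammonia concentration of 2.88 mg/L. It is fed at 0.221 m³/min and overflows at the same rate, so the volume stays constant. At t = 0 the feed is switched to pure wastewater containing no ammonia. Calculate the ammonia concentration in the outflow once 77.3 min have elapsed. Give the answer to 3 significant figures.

0.429 mg/L

Unsteady species balance (constant V, well mixed): V dC/dt = Q(C_in − C).
So dC/dt = (C_in − C)/τ with τ = V/Q = 8.97/0.221 = 40.588 min.
Integrating: C(t) = C_in + (C₀ − C_in) e^(−t/τ).
C(77.3) = 0 + (2.88 − 0)·e^(−77.3/40.588) = 0 + (2.8800)·0.14890 = 0.42883 mg/L.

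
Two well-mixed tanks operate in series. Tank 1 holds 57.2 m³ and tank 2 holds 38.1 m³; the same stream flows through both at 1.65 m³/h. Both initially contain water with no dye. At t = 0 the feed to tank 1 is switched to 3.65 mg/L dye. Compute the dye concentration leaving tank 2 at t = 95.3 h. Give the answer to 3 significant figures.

3.07 mg/L

Each tank obeys Vᵢ dCᵢ/dt = Q(Cᵢ₋₁ − Cᵢ), so τᵢ = Vᵢ/Q.
τ₁ = 57.2/1.65 = 34.667 h; τ₂ = 38.1/1.65 = 23.091 h.
Tank 1: C₁ = C_in(1 − e^(−t/τ₁)). Tank 2 (τ₁ ≠ τ₂): C₂ = C_in[1 − (τ₁ e^(−t/τ₁) − τ₂ e^(−t/τ₂))/(τ₁ − τ₂)].
At t = 95.3: e^(−t/τ₁) = 0.063989, e^(−t/τ₂) = 0.016129.
C₂ = 3.65·[1 − (34.667·0.063989 − 23.091·0.016129)/(11.576)] = 3.65·0.84054 = 3.0680 mg/L.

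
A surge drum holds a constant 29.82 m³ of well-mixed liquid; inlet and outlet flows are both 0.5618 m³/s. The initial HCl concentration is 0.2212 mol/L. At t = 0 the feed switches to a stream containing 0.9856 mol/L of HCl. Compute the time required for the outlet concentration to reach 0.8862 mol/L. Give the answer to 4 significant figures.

108.3 s

Unsteady species balance (constant V, well mixed): V dC/dt = Q(C_in − C), so τ = V/Q = 53.0794 s.
C(t) = C_in + (C₀ − C_in) e^(−t/τ). Set C = 0.8862 and solve for t:
e^(−t/τ) = (C − C_in)/(C₀ − C_in) = (0.8862 − 0.9856)/(0.2212 − 0.9856) = 0.130037
t = −τ ln(…) = 53.0794 × 2.03994 = 108.279 s.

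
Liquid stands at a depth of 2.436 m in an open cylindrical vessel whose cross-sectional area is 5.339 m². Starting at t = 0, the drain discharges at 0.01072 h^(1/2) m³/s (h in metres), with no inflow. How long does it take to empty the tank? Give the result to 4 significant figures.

1555 s

Mass balance (ρ constant): A dh/dt = −0.01072 √h.
∫ h^(−1/2) dh = −(0.01072/A) ∫ dt, giving 2√h = 2√h₀ − (0.01072/A) t.
Set h = 0: 2√h₀ = (0.01072/A) t_empty ⇒ t_empty = 2A√h₀/0.01072.
t_empty = 2·5.339·√2.436/0.01072 = 10.6780·1.56077/0.01072 = 1554.65 s.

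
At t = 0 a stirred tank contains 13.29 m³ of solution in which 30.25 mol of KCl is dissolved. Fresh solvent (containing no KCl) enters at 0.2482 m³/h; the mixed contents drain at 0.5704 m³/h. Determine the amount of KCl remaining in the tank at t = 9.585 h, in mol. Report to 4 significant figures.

18.94 mol

Let m(t) be the amount of KCl. Volume: V(t) = V₀ + (Q_in − Q_out) t = 13.29 − 0.322200 t; V(9.585) = 10.2017 m³.
No KCl enters, so dm/dt = −Q_out · (m/V).
Separate: dm/m = −Q_out dt/V(t) ⇒ ln(m/m₀) = −(Q_out/(Q_in−Q_out)) ln(V/V₀).
m = m₀ (V₀/V)^(Q_out/(Q_in−Q_out)) = 30.25 × (13.29/10.2017)^(-1.77033) = 18.9409 mol.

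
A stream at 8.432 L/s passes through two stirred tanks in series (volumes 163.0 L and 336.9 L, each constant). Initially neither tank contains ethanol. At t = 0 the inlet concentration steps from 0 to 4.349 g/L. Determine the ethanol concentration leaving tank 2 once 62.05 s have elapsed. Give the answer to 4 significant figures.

2.731 g/L

Species balance on tank i: dCᵢ/dt = (Cᵢ₋₁ − Cᵢ)/τᵢ with τᵢ = Vᵢ/Q.
τ₁ = 163.0/8.432 = 19.3311 s; τ₂ = 336.9/8.432 = 39.9549 s.
Solving the cascade with C₁(0)=C₂(0)=0 gives C₂(t) = C_in[1 − (τ₁ e^(−t/τ₁) − τ₂ e^(−t/τ₂))/(τ₁ − τ₂)].
At t = 62.05: e^(−t/τ₁) = 0.0403627, e^(−t/τ₂) = 0.211612.
C₂ = 4.349·[1 − (19.3311·0.0403627 − 39.9549·0.211612)/(-20.6238)] = 4.349·0.627872 = 2.73062 g/L.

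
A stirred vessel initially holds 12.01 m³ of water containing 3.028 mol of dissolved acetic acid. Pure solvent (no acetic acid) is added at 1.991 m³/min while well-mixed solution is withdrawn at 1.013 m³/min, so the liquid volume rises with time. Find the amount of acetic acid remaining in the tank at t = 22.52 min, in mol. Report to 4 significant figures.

Let m(t) be the amount of acetic acid. Volume: V(t) = V₀ + (Q_in − Q_out) t = 12.01 + 0.978000 t; V(22.52) = 34.0346 m³.
No acetic acid enters, so dm/dt = −Q_out · (m/V).
Separate: dm/m = −Q_out dt/V(t) ⇒ ln(m/m₀) = −(Q_out/(Q_in−Q_out)) ln(V/V₀).
m = m₀ (V₀/V)^(Q_out/(Q_in−Q_out)) = 3.028 × (12.01/34.0346)^(1.03579) = 1.02941 mol.

1.029 mol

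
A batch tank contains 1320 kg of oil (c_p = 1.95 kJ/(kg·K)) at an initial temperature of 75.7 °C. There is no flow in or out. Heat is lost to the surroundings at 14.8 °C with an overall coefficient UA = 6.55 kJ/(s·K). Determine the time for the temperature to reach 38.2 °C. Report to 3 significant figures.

Lumped-capacitance energy balance: M c_p dT/dt = UA(T_amb − T).
τ = M c_p/UA = 392.98 s; T_ss = T_amb = 14.800 °C.
T(t) = T_ss + (T₀ − T_ss)e^(−t/τ); set T = 38.2:
t = −τ ln[(T − T_ss)/(T₀ − T_ss)] = −392.98 · ln(0.38424) = 375.88 s.

376 s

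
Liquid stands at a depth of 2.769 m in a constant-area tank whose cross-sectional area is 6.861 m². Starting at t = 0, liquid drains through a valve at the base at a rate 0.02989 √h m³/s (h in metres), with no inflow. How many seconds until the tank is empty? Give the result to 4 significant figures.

A dh/dt = −Q_out = −0.02989 √h.
This is separable: 2 d(√h)/dt = −0.02989/A, so √h = √h₀ − (0.02989/(2A)) t.
Tank is empty when √h = 0: t_empty = 2A√h₀/0.02989.
t_empty = 2·6.861·√2.769/0.02989 = 13.7220·1.66403/0.02989 = 763.929 s.

763.9 s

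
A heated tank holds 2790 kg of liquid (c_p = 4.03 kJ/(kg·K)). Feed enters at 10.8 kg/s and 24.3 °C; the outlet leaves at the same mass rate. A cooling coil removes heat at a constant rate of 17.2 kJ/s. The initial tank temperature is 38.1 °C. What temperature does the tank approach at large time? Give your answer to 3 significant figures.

23.9 °C

Unsteady energy balance on the tank contents: M c_p dT/dt = ṁ c_p (T_in − T) − 17.2.
At steady state dT/dt = 0 ⇒ T_ss = T_in − Q̇/(ṁ c_p) = 24.3 − 17.2/(10.8·4.03) = 23.905 °C.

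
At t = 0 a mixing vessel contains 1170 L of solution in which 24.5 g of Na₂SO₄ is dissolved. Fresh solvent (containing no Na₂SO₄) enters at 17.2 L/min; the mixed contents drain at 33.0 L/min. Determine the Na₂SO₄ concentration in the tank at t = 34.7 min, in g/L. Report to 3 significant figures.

Total volume: dV/dt = Q_in − Q_out = -15.800 L/min, so V(t) = 1170 − 15.800 t and V(34.7) = 621.74 L.
Species balance (pure solvent in): dm/dt = −Q_out · m/V(t).
dm/m = −Q_out dt/(V₀ − 15.800 t); integrating gives ln(m/m₀) = −(Q_out/(Q_in−Q_out)) ln(V/V₀).
m = m₀ (V₀/V)^(Q_out/(Q_in−Q_out)) = 24.5 × (1170/621.74)^(-2.0886) = 6.5416 g.
C = m/V = 6.5416/621.74 = 0.010521 g/L.

0.0105 g/L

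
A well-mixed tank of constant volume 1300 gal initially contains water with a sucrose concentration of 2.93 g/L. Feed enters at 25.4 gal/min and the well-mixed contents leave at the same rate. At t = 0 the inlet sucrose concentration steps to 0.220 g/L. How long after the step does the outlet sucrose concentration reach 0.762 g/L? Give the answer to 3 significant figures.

Species balance on the tank: V dC/dt = Q(C_in − C), so τ = V/Q = 51.181 min.
C(t) = C_in + (C₀ − C_in) e^(−t/τ). Set C = 0.762 and solve for t:
e^(−t/τ) = (C − C_in)/(C₀ − C_in) = (0.762 − 0.220)/(2.93 − 0.220) = 0.20000
t = −τ ln(…) = 51.181 × 1.6094 = 82.373 min.

82.4 min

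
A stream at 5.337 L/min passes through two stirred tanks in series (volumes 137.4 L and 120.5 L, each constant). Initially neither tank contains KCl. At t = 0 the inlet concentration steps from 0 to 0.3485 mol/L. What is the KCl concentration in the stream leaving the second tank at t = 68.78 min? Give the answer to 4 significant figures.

Time constants: τᵢ = Vᵢ/Q for each well-mixed tank.
τ₁ = 137.4/5.337 = 25.7448 min; τ₂ = 120.5/5.337 = 22.5782 min.
Tank 1: C₁ = C_in(1 − e^(−t/τ₁)). Tank 2 (τ₁ ≠ τ₂): C₂ = C_in[1 − (τ₁ e^(−t/τ₁) − τ₂ e^(−t/τ₂))/(τ₁ − τ₂)].
At t = 68.78: e^(−t/τ₁) = 0.0691410, e^(−t/τ₂) = 0.0475346.
C₂ = 0.3485·[1 − (25.7448·0.0691410 − 22.5782·0.0475346)/(3.16657)] = 0.3485·0.776801 = 0.270715 mol/L.

0.2707 mol/L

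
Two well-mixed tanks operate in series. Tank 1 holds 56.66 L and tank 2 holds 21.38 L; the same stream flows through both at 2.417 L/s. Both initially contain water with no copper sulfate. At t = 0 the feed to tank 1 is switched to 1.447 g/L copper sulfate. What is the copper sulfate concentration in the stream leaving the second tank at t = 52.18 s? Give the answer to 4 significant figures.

1.198 g/L

Each tank obeys Vᵢ dCᵢ/dt = Q(Cᵢ₋₁ − Cᵢ), so τᵢ = Vᵢ/Q.
τ₁ = 56.66/2.417 = 23.4423 s; τ₂ = 21.38/2.417 = 8.84568 s.
Solving the cascade with C₁(0)=C₂(0)=0 gives C₂(t) = C_in[1 − (τ₁ e^(−t/τ₁) − τ₂ e^(−t/τ₂))/(τ₁ − τ₂)].
At t = 52.18: e^(−t/τ₁) = 0.107971, e^(−t/τ₂) = 0.00274239.
C₂ = 1.447·[1 − (23.4423·0.107971 − 8.84568·0.00274239)/(14.5966)] = 1.447·0.828259 = 1.19849 g/L.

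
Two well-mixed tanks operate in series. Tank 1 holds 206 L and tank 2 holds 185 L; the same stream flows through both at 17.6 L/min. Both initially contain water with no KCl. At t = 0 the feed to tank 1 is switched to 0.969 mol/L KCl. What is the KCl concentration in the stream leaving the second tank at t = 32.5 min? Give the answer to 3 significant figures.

Species balance on tank i: dCᵢ/dt = (Cᵢ₋₁ − Cᵢ)/τᵢ with τᵢ = Vᵢ/Q.
τ₁ = 206/17.6 = 11.705 min; τ₂ = 185/17.6 = 10.511 min.
Solving the cascade with C₁(0)=C₂(0)=0 gives C₂(t) = C_in[1 − (τ₁ e^(−t/τ₁) − τ₂ e^(−t/τ₂))/(τ₁ − τ₂)].
At t = 32.5: e^(−t/τ₁) = 0.062244, e^(−t/τ₂) = 0.045416.
C₂ = 0.969·[1 − (11.705·0.062244 − 10.511·0.045416)/(1.1932)] = 0.969·0.78951 = 0.76504 mol/L.

0.765 mol/L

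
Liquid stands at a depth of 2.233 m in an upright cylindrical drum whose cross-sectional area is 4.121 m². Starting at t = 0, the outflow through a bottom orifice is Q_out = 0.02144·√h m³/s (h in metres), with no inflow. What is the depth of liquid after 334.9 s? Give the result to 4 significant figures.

Unsteady balance on liquid volume: A dh/dt = −0.02144 √h.
This is separable: 2 d(√h)/dt = −0.02144/A, so √h = √h₀ − (0.02144/(2A)) t.
√h = √2.233 − 0.02144·334.9/(2·4.121) = 1.49432 − 0.871179 = 0.623144.
h = 0.623144² = 0.388308 m.

0.3883 m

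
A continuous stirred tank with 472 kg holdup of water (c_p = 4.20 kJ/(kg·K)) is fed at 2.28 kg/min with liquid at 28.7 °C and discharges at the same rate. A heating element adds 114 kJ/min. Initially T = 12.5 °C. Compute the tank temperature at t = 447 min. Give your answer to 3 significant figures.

37.4 °C

M c_p dT/dt = ṁ c_p (T_in − T) + Q̇.
Rearrange: dT/dt = (T_ss − T)/τ with τ = M/ṁ = 207.02 min and T_ss = T_in + Q̇/(ṁ c_p) = 40.605 °C.
Solution: T(t) = T_ss + (T₀ − T_ss) e^(−t/τ).
T(447) = 40.605 + (-28.105)·e^(−447/207.02) = 40.605 + (-28.105)·0.11541 = 37.361 °C.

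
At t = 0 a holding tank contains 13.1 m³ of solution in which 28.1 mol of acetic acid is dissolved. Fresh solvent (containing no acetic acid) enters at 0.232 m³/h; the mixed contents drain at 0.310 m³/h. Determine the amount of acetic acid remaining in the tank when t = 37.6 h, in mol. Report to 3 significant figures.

10.3 mol

Total volume: dV/dt = Q_in − Q_out = -0.078000 m³/h, so V(t) = 13.1 − 0.078000 t and V(37.6) = 10.167 m³.
No acetic acid enters, so dm/dt = −Q_out · (m/V).
Separate: dm/m = −Q_out dt/V(t) ⇒ ln(m/m₀) = −(Q_out/(Q_in−Q_out)) ln(V/V₀).
m = m₀ (V₀/V)^(Q_out/(Q_in−Q_out)) = 28.1 × (13.1/10.167)^(-3.9744) = 10.262 mol.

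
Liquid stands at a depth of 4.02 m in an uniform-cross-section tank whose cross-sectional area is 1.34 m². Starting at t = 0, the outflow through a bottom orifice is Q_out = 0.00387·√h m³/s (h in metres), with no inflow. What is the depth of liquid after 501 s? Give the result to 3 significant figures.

With no inflow, A dh/dt = −0.00387 √h.
This is separable: 2 d(√h)/dt = −0.00387/A, so √h = √h₀ − (0.00387/(2A)) t.
√h = √4.02 − 0.00387·501/(2·1.34) = 2.0050 − 0.72346 = 1.2815.
h = 1.2815² = 1.6423 m.

1.64 m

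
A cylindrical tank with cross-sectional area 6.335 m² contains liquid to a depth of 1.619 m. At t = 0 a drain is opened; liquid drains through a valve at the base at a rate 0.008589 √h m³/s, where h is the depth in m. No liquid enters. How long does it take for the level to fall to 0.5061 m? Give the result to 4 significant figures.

A dh/dt = −Q_out = −0.008589 √h.
This is separable: 2 d(√h)/dt = −0.008589/A, so √h = √h₀ − (0.008589/(2A)) t.
t = 2A(√h₀ − √h)/0.008589 = 2·6.335·(√1.619 − √0.5061)/0.008589
  = 12.6700 × (1.27240 − 0.711407) / 0.008589 = 827.544 s.

827.5 s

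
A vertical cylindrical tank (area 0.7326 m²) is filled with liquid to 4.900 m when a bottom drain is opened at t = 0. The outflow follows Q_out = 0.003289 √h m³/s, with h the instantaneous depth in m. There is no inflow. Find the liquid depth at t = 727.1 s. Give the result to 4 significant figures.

0.3381 m

Accumulation of liquid (constant cross-section A): A dh/dt = −0.003289 √h.
This is separable: 2 d(√h)/dt = −0.003289/A, so √h = √h₀ − (0.003289/(2A)) t.
√h = √4.900 − 0.003289·727.1/(2·0.7326) = 2.21359 − 1.63215 = 0.581440.
h = 0.581440² = 0.338073 m.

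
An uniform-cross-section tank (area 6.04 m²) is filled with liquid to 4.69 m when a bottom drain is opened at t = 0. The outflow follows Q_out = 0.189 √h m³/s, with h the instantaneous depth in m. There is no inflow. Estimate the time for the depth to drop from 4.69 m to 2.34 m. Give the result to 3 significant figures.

40.6 s

Volume balance on the tank: A dh/dt = −0.189 √h.
This is separable: 2 d(√h)/dt = −0.189/A, so √h = √h₀ − (0.189/(2A)) t.
t = 2A(√h₀ − √h)/0.189 = 2·6.04·(√4.69 − √2.34)/0.189
  = 12.080 × (2.1656 − 1.5297) / 0.189 = 40.646 s.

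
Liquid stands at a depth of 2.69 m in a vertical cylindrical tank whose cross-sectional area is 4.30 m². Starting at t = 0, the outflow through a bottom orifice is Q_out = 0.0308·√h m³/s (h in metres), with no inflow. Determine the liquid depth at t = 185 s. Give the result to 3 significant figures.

Accumulation of liquid (constant cross-section A): A dh/dt = −0.0308 √h.
Separate and integrate: 2(√h − √h₀) = −(0.0308/A) t.
√h = √2.69 − 0.0308·185/(2·4.30) = 1.6401 − 0.66256 = 0.97756.
h = 0.97756² = 0.95563 m.

0.956 m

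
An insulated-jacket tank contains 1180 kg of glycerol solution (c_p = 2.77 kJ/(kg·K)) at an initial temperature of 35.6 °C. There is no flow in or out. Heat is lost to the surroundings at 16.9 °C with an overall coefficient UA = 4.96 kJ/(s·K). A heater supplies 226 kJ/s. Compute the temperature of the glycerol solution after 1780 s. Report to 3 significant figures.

60.7 °C

M c_p dT/dt = −UA(T − T_amb) + Q̇.
dT/dt = (T_ss − T)/τ with T_ss = T_amb + Q̇/UA = 16.9 + 226/4.96 = 62.465 °C, τ = M c_p/UA = 1180·2.77/4.96 = 658.99 s.
Integrating: T(t) = T_ss + (T₀ − T_ss) e^(−t/τ).
T(1780) = 62.465 + (-26.865)·0.067132 = 60.661 °C.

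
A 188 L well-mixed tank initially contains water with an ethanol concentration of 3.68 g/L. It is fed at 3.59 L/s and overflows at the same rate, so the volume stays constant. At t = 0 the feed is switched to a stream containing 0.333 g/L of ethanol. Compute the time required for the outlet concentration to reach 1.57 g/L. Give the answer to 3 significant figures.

Species balance: V dC/dt = Q(C_in − C) ⇒ τ = V/Q = 52.368 s.
C(t) = C_in + (C₀ − C_in) e^(−t/τ). Set C = 1.57 and solve for t:
e^(−t/τ) = (C − C_in)/(C₀ − C_in) = (1.57 − 0.333)/(3.68 − 0.333) = 0.36958
t = −τ ln(…) = 52.368 × 0.99538 = 52.126 s.

52.1 s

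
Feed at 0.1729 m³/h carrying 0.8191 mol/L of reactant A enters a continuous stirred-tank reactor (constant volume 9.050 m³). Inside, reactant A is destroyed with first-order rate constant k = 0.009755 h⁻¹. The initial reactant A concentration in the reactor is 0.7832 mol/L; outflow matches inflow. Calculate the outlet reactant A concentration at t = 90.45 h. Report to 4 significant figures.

0.5599 mol/L

V dC/dt = Q(C_in − C) − k V C.
This is linear with rate a = Q/V + k = 0.0288600 h⁻¹.
C_ss = Q C_in/(Q + kV) = 0.542235 mol/L; C(t) = C_ss + (C₀ − C_ss) e^(−a t).
C(90.45) = 0.542235 + (0.240965)·e^(−0.0288600·90.45) = 0.542235 + (0.240965)·0.0735063 = 0.559947 mol/L.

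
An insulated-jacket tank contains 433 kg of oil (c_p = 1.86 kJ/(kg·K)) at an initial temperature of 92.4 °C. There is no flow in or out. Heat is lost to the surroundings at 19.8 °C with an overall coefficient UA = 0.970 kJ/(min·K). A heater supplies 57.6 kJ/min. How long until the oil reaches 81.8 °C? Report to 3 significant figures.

1340 min

Energy balance: M c_p dT/dt = −UA(T − T_amb) + Q̇.
τ = M c_p/UA = 830.29 min; T_ss = T_amb + Q̇/UA = 19.8 + 57.6/0.970 = 79.181 °C.
T(t) = T_ss + (T₀ − T_ss)e^(−t/τ); set T = 81.8:
t = −τ ln[(T − T_ss)/(T₀ − T_ss)] = −830.29 · ln(0.19810) = 1344.2 min.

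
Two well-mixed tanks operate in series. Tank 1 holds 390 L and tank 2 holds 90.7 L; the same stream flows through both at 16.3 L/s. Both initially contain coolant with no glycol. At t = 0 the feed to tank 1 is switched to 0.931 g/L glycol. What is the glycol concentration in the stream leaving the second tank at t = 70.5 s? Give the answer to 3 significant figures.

0.867 g/L

Time constants: τᵢ = Vᵢ/Q for each well-mixed tank.
τ₁ = 390/16.3 = 23.926 s; τ₂ = 90.7/16.3 = 5.5644 s.
Solving the cascade with C₁(0)=C₂(0)=0 gives C₂(t) = C_in[1 − (τ₁ e^(−t/τ₁) − τ₂ e^(−t/τ₂))/(τ₁ − τ₂)].
At t = 70.5: e^(−t/τ₁) = 0.052521, e^(−t/τ₂) = 3.1447e-06.
C₂ = 0.931·[1 − (23.926·0.052521 − 5.5644·3.1447e-06)/(18.362)] = 0.931·0.93156 = 0.86729 g/L.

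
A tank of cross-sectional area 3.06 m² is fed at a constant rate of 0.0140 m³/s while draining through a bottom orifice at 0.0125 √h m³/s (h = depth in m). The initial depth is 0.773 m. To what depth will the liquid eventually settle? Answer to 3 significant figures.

A dh/dt = Q_in − 0.0125 √h. Steady state requires inflow = outflow:
Q_in = 0.0125 √h_ss ⇒ √h_ss = 0.0140/0.0125 = 1.1200.
h_ss = 1.1200² = 1.2544 m. (Since h₀ = 0.773 m < h_ss, the level will rise toward this value.)

1.25 m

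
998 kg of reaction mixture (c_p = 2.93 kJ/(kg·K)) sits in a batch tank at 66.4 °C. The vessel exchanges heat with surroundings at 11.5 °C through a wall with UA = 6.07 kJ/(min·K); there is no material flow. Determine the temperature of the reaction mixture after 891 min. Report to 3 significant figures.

M c_p dT/dt = −UA(T − T_amb).
dT/dt = (T_ss − T)/τ with T_ss = T_amb = 11.500 °C, τ = M c_p/UA = 998·2.93/6.07 = 481.74 min.
T approaches T_ss exponentially: T(t) = T_ss + (T₀ − T_ss) e^(−t/τ).
T(891) = 11.500 + (54.900)·0.15731 = 20.136 °C.

20.1 °C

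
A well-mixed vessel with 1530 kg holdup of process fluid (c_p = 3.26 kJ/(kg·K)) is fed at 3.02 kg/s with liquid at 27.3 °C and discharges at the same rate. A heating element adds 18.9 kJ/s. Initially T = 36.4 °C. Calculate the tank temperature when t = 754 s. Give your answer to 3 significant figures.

30.8 °C

Unsteady energy balance on the tank contents: M c_p dT/dt = ṁ c_p (T_in − T) + 18.9.
τ = M/ṁ = 506.62 s; T_ss = T_in + Q̇/(ṁ c_p) = 27.3 + 18.9/(3.02·3.26) = 29.220 °C.
T approaches T_ss exponentially: T(t) = T_ss + (T₀ − T_ss) e^(−t/τ).
T(754) = 29.220 + (7.1803)·e^(−754/506.62) = 29.220 + (7.1803)·0.22576 = 30.841 °C.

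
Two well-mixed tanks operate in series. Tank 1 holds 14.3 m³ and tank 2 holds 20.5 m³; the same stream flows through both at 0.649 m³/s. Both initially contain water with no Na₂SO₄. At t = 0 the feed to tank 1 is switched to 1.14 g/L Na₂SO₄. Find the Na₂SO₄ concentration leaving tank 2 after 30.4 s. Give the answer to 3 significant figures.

Each tank obeys Vᵢ dCᵢ/dt = Q(Cᵢ₋₁ − Cᵢ), so τᵢ = Vᵢ/Q.
τ₁ = 14.3/0.649 = 22.034 s; τ₂ = 20.5/0.649 = 31.587 s.
Solving the cascade with C₁(0)=C₂(0)=0 gives C₂(t) = C_in[1 − (τ₁ e^(−t/τ₁) − τ₂ e^(−t/τ₂))/(τ₁ − τ₂)].
At t = 30.4: e^(−t/τ₁) = 0.25166, e^(−t/τ₂) = 0.38197.
C₂ = 1.14·[1 − (22.034·0.25166 − 31.587·0.38197)/(-9.5532)] = 1.14·0.31747 = 0.36192 g/L.

0.362 g/L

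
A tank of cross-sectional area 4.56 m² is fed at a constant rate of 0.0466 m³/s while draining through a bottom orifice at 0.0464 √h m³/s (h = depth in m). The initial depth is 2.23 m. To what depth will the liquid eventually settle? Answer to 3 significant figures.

Accumulation of liquid (constant cross-section A): A dh/dt = Q_in − 0.0464 √h. At steady state dh/dt = 0:
Q_in = 0.0464 √h_ss ⇒ √h_ss = 0.0466/0.0464 = 1.0043.
h_ss = 1.0043² = 1.0086 m. (Since h₀ = 2.23 m > h_ss, the level will fall toward this value.)

1.01 m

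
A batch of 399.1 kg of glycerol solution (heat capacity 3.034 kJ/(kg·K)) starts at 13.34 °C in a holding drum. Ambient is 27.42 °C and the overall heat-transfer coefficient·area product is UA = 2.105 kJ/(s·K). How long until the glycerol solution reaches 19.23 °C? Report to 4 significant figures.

311.7 s

Lumped-capacitance energy balance: M c_p dT/dt = UA(T_amb − T).
τ = M c_p/UA = 575.235 s; T_ss = T_amb = 27.4200 °C.
T(t) = T_ss + (T₀ − T_ss)e^(−t/τ); set T = 19.23:
t = −τ ln[(T − T_ss)/(T₀ − T_ss)] = −575.235 · ln(0.581676) = 311.686 s.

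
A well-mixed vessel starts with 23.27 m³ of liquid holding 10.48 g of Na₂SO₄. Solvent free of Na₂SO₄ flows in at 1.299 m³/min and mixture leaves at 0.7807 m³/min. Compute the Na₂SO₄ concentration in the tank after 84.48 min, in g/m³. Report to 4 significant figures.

0.03174 g/m³

Let m(t) be the amount of Na₂SO₄. Volume: V(t) = V₀ + (Q_in − Q_out) t = 23.27 + 0.518300 t; V(84.48) = 67.0560 m³.
Solute balance: dm/dt = 0 − Q_out C = −Q_out m/V(t).
dm/m = −Q_out dt/(V₀ + 0.518300 t); integrating gives ln(m/m₀) = −(Q_out/(Q_in−Q_out)) ln(V/V₀).
m = m₀ (V₀/V)^(Q_out/(Q_in−Q_out)) = 10.48 × (23.27/67.0560)^(1.50627) = 2.12822 g.
C = m/V = 2.12822/67.0560 = 0.0317380 g/m³.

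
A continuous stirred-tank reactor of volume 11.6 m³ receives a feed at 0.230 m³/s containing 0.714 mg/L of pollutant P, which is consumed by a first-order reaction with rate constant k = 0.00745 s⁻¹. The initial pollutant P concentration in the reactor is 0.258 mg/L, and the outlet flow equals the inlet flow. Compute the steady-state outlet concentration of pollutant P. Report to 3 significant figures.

0.519 mg/L

Species balance: V dC/dt = Q C_in − Q C − k V C.
Steady state (dC/dt = 0): C_ss = Q C_in/(Q + kV) = C_in/(1 + kV/Q).
C_ss = 0.230·0.714/(0.230 + 0.00745·11.6) = 0.16422/0.31642 = 0.51899 mg/L.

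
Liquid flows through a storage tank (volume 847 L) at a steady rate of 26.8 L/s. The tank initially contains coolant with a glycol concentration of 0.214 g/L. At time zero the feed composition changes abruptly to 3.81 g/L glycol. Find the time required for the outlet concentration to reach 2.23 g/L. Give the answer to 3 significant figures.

Species balance: V dC/dt = Q(C_in − C) ⇒ τ = V/Q = 31.604 s.
C(t) = C_in + (C₀ − C_in) e^(−t/τ). Set C = 2.23 and solve for t:
e^(−t/τ) = (C − C_in)/(C₀ − C_in) = (2.23 − 3.81)/(0.214 − 3.81) = 0.43938
t = −τ ln(…) = 31.604 × 0.82240 = 25.991 s.

26.0 s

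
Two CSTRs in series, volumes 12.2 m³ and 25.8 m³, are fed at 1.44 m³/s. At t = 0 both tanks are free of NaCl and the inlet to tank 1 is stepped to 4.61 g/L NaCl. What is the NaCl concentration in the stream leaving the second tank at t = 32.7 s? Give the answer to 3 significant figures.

Time constants: τᵢ = Vᵢ/Q for each well-mixed tank.
τ₁ = 12.2/1.44 = 8.4722 s; τ₂ = 25.8/1.44 = 17.917 s.
Tank 1: C₁ = C_in(1 − e^(−t/τ₁)). Tank 2 (τ₁ ≠ τ₂): C₂ = C_in[1 − (τ₁ e^(−t/τ₁) − τ₂ e^(−t/τ₂))/(τ₁ − τ₂)].
At t = 32.7: e^(−t/τ₁) = 0.021075, e^(−t/τ₂) = 0.16120.
C₂ = 4.61·[1 − (8.4722·0.021075 − 17.917·0.16120)/(-9.4444)] = 4.61·0.71310 = 3.2874 g/L.

3.29 g/L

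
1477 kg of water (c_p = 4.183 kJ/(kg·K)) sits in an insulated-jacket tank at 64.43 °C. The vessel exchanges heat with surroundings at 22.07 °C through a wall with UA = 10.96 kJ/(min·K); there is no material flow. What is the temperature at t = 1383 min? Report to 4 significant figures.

Heat balance on the well-mixed liquid: M c_p dT/dt = −UA(T − T_amb).
dT/dt = (T_ss − T)/τ with T_ss = T_amb = 22.0700 °C, τ = M c_p/UA = 1477·4.183/10.96 = 563.713 min.
T approaches T_ss exponentially: T(t) = T_ss + (T₀ − T_ss) e^(−t/τ).
T(1383) = 22.0700 + (42.3600)·0.0860026 = 25.7131 °C.

25.71 °C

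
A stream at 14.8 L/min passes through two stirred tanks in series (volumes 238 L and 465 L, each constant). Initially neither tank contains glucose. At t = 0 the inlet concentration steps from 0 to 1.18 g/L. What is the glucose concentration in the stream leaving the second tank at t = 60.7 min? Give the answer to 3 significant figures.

0.858 g/L

Species balance on tank i: dCᵢ/dt = (Cᵢ₋₁ − Cᵢ)/τᵢ with τᵢ = Vᵢ/Q.
τ₁ = 238/14.8 = 16.081 min; τ₂ = 465/14.8 = 31.419 min.
Tank 1: C₁ = C_in(1 − e^(−t/τ₁)). Tank 2 (τ₁ ≠ τ₂): C₂ = C_in[1 − (τ₁ e^(−t/τ₁) − τ₂ e^(−t/τ₂))/(τ₁ − τ₂)].
At t = 60.7: e^(−t/τ₁) = 0.022946, e^(−t/τ₂) = 0.14486.
C₂ = 1.18·[1 − (16.081·0.022946 − 31.419·0.14486)/(-15.338)] = 1.18·0.72731 = 0.85822 g/L.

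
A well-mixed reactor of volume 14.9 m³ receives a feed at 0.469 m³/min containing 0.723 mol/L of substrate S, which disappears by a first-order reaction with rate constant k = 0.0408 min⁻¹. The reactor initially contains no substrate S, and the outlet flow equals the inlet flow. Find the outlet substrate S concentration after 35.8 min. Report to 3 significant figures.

0.291 mol/L

Accumulation = in − out − consumed: V dC/dt = Q C_in − Q C − k V C.
dC/dt = (Q/V) C_in − (Q/V + k) C; effective rate a = Q/V + k = 0.031477 + 0.0408 = 0.072277 min⁻¹.
C_ss = Q C_in/(Q + kV) = 0.31487 mol/L; C(t) = C_ss + (C₀ − C_ss) e^(−a t).
C(35.8) = 0.31487 + (-0.31487)·e^(−0.072277·35.8) = 0.31487 + (-0.31487)·0.075208 = 0.29119 mol/L.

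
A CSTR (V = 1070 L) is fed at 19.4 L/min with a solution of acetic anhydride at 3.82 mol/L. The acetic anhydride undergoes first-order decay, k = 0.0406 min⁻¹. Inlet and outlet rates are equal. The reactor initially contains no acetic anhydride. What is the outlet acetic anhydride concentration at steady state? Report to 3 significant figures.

V dC/dt = Q(C_in − C) − k V C.
Steady state (dC/dt = 0): C_ss = Q C_in/(Q + kV) = C_in/(1 + kV/Q).
C_ss = 19.4·3.82/(19.4 + 0.0406·1070) = 74.108/62.842 = 1.1793 mol/L.

1.18 mol/L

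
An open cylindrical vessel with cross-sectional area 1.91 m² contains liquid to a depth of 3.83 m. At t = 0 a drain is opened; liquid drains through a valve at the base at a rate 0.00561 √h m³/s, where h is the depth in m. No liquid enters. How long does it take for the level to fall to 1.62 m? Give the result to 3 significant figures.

A dh/dt = −Q_out = −0.00561 √h.
This is separable: 2 d(√h)/dt = −0.00561/A, so √h = √h₀ − (0.00561/(2A)) t.
t = 2A(√h₀ − √h)/0.00561 = 2·1.91·(√3.83 − √1.62)/0.00561
  = 3.8200 × (1.9570 − 1.2728) / 0.00561 = 465.92 s.

466 s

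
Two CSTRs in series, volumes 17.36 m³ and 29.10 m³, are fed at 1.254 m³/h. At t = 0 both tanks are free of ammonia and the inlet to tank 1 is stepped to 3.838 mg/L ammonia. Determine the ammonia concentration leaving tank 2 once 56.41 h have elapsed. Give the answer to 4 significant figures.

Each tank obeys Vᵢ dCᵢ/dt = Q(Cᵢ₋₁ − Cᵢ), so τᵢ = Vᵢ/Q.
τ₁ = 17.36/1.254 = 13.8437 h; τ₂ = 29.10/1.254 = 23.2057 h.
Solving the cascade with C₁(0)=C₂(0)=0 gives C₂(t) = C_in[1 − (τ₁ e^(−t/τ₁) − τ₂ e^(−t/τ₂))/(τ₁ − τ₂)].
At t = 56.41: e^(−t/τ₁) = 0.0169960, e^(−t/τ₂) = 0.0879608.
C₂ = 3.838·[1 − (13.8437·0.0169960 − 23.2057·0.0879608)/(-9.36204)] = 3.838·0.807103 = 3.09766 mg/L.

3.098 mg/L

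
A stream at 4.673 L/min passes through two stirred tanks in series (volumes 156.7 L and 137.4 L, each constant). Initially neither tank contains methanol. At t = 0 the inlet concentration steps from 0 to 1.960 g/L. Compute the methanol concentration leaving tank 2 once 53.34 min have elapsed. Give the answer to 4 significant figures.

0.9912 g/L

Each tank obeys Vᵢ dCᵢ/dt = Q(Cᵢ₋₁ − Cᵢ), so τᵢ = Vᵢ/Q.
τ₁ = 156.7/4.673 = 33.5331 min; τ₂ = 137.4/4.673 = 29.4030 min.
Solving the cascade with C₁(0)=C₂(0)=0 gives C₂(t) = C_in[1 − (τ₁ e^(−t/τ₁) − τ₂ e^(−t/τ₂))/(τ₁ − τ₂)].
At t = 53.34: e^(−t/τ₁) = 0.203789, e^(−t/τ₂) = 0.162984.
C₂ = 1.960·[1 − (33.5331·0.203789 − 29.4030·0.162984)/(4.13011)] = 1.960·0.505711 = 0.991193 g/L.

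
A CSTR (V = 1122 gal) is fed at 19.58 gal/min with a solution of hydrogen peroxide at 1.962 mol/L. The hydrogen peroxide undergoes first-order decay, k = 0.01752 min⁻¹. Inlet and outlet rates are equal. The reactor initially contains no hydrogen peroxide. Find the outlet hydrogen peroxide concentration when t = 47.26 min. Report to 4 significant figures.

Accumulation = in − out − consumed: V dC/dt = Q C_in − Q C − k V C.
This is linear with rate a = Q/V + k = 0.0349710 min⁻¹.
C_ss = Q C_in/(Q + kV) = 0.979064 mol/L; C(t) = C_ss + (C₀ − C_ss) e^(−a t).
C(47.26) = 0.979064 + (-0.979064)·e^(−0.0349710·47.26) = 0.979064 + (-0.979064)·0.191527 = 0.791547 mol/L.

0.7915 mol/L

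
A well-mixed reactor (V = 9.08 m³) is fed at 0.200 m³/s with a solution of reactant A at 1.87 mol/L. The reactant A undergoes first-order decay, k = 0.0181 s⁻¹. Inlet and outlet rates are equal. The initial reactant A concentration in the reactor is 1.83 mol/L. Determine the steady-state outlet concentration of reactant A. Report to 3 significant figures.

1.03 mol/L

V dC/dt = Q(C_in − C) − k V C.
Steady state (dC/dt = 0): C_ss = Q C_in/(Q + kV) = C_in/(1 + kV/Q).
C_ss = 0.200·1.87/(0.200 + 0.0181·9.08) = 0.37400/0.36435 = 1.0265 mol/L.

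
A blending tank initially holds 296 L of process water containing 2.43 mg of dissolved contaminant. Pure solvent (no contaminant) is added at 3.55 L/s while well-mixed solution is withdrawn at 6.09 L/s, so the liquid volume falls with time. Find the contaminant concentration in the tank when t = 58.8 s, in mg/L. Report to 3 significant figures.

Let m(t) be the amount of contaminant. Volume: V(t) = V₀ + (Q_in − Q_out) t = 296 − 2.5400 t; V(58.8) = 146.65 L.
Solute balance: dm/dt = 0 − Q_out C = −Q_out m/V(t).
Separate: dm/m = −Q_out dt/V(t) ⇒ ln(m/m₀) = −(Q_out/(Q_in−Q_out)) ln(V/V₀).
m = m₀ (V₀/V)^(Q_out/(Q_in−Q_out)) = 2.43 × (296/146.65)^(-2.3976) = 0.45112 mg.
C = m/V = 0.45112/146.65 = 0.0030762 mg/L.

0.00308 mg/L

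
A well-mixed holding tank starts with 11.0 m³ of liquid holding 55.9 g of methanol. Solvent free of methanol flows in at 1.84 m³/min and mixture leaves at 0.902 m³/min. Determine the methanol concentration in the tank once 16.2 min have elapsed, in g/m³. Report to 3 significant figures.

Let m(t) be the amount of methanol. Volume: V(t) = V₀ + (Q_in − Q_out) t = 11.0 + 0.93800 t; V(16.2) = 26.196 m³.
Solute balance: dm/dt = 0 − Q_out C = −Q_out m/V(t).
Separate: dm/m = −Q_out dt/V(t) ⇒ ln(m/m₀) = −(Q_out/(Q_in−Q_out)) ln(V/V₀).
m = m₀ (V₀/V)^(Q_out/(Q_in−Q_out)) = 55.9 × (11.0/26.196)^(0.96162) = 24.268 g.
C = m/V = 24.268/26.196 = 0.92643 g/m³.

0.926 g/m³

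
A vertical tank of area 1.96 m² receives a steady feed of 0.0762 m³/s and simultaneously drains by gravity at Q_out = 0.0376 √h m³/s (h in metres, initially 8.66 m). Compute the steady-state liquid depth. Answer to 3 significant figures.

Level balance: A dh/dt = 0.0762 − 0.0376 √h. Setting dh/dt = 0:
Q_in = 0.0376 √h_ss ⇒ √h_ss = 0.0762/0.0376 = 2.0266.
h_ss = 2.0266² = 4.1071 m. (Since h₀ = 8.66 m > h_ss, the level will fall toward this value.)

4.11 m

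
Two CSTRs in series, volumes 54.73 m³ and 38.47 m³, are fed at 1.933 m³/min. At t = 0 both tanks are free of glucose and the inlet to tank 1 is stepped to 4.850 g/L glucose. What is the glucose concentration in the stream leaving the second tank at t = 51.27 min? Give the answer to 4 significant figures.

3.053 g/L

Species balance on tank i: dCᵢ/dt = (Cᵢ₋₁ − Cᵢ)/τᵢ with τᵢ = Vᵢ/Q.
τ₁ = 54.73/1.933 = 28.3135 min; τ₂ = 38.47/1.933 = 19.9017 min.
Solving the cascade with C₁(0)=C₂(0)=0 gives C₂(t) = C_in[1 − (τ₁ e^(−t/τ₁) − τ₂ e^(−t/τ₂))/(τ₁ − τ₂)].
At t = 51.27: e^(−t/τ₁) = 0.163524, e^(−t/τ₂) = 0.0760655.
C₂ = 4.850·[1 − (28.3135·0.163524 − 19.9017·0.0760655)/(8.41180)] = 4.850·0.629556 = 3.05335 g/L.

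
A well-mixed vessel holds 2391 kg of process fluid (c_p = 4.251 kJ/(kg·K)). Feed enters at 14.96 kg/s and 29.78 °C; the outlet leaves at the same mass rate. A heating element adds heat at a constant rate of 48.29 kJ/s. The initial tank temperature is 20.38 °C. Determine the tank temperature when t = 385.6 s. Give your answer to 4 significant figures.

29.63 °C

M c_p dT/dt = ṁ c_p (T_in − T) + Q̇.
Rearrange: dT/dt = (T_ss − T)/τ with τ = M/ṁ = 159.826 s and T_ss = T_in + Q̇/(ṁ c_p) = 30.5393 °C.
T approaches T_ss exponentially: T(t) = T_ss + (T₀ − T_ss) e^(−t/τ).
T(385.6) = 30.5393 + (-10.1593)·e^(−385.6/159.826) = 30.5393 + (-10.1593)·0.0895802 = 29.6293 °C.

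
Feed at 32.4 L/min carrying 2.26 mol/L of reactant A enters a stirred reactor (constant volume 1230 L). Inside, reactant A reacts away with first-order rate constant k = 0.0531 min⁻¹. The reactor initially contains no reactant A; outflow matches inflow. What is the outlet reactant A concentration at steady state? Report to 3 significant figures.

Accumulation = in − out − consumed: V dC/dt = Q C_in − Q C − k V C.
At steady state: 0 = Q C_in − (Q + kV) C_ss, so C_ss = Q C_in/(Q + kV).
C_ss = 32.4·2.26/(32.4 + 0.0531·1230) = 73.224/97.713 = 0.74938 mol/L.

0.749 mol/L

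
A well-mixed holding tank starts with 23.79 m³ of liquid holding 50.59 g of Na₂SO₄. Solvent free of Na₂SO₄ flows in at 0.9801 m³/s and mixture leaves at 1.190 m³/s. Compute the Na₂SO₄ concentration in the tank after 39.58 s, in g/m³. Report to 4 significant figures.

Total volume: dV/dt = Q_in − Q_out = -0.209900 m³/s, so V(t) = 23.79 − 0.209900 t and V(39.58) = 15.4822 m³.
Species balance (pure solvent in): dm/dt = −Q_out · m/V(t).
dm/m = −Q_out dt/(V₀ − 0.209900 t); integrating gives ln(m/m₀) = −(Q_out/(Q_in−Q_out)) ln(V/V₀).
m = m₀ (V₀/V)^(Q_out/(Q_in−Q_out)) = 50.59 × (23.79/15.4822)^(-5.66937) = 4.42967 g.
C = m/V = 4.42967/15.4822 = 0.286114 g/m³.

0.2861 g/m³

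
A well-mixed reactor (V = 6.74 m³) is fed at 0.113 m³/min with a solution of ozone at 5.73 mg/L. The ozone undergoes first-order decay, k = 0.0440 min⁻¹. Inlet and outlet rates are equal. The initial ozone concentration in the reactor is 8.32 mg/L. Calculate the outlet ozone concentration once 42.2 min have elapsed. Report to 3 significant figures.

2.10 mg/L

Accumulation = in − out − consumed: V dC/dt = Q C_in − Q C − k V C.
This is linear with rate a = Q/V + k = 0.060766 min⁻¹.
C_ss = Q C_in/(Q + kV) = 1.5809 mg/L; C(t) = C_ss + (C₀ − C_ss) e^(−a t).
C(42.2) = 1.5809 + (6.7391)·e^(−0.060766·42.2) = 1.5809 + (6.7391)·0.076972 = 2.0997 mg/L.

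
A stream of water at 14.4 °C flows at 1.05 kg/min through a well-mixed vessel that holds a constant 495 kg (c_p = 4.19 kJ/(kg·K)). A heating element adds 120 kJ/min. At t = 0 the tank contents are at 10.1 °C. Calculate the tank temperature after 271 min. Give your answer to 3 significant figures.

23.9 °C

Unsteady energy balance on the tank contents: M c_p dT/dt = ṁ c_p (T_in − T) + 120.
τ = M/ṁ = 471.43 min; T_ss = T_in + Q̇/(ṁ c_p) = 14.4 + 120/(1.05·4.19) = 41.676 °C.
T approaches T_ss exponentially: T(t) = T_ss + (T₀ − T_ss) e^(−t/τ).
T(271) = 41.676 + (-31.576)·e^(−271/471.43) = 41.676 + (-31.576)·0.56279 = 23.905 °C.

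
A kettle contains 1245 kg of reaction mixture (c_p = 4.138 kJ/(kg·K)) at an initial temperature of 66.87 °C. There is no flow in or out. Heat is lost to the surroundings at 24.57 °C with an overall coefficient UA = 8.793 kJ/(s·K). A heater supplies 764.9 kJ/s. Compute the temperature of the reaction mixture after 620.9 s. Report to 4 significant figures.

Unsteady energy balance on the tank contents: M c_p dT/dt = −UA(T − T_amb) + Q̇.
dT/dt = (T_ss − T)/τ with T_ss = T_amb + Q̇/UA = 24.57 + 764.9/8.793 = 111.560 °C, τ = M c_p/UA = 1245·4.138/8.793 = 585.899 s.
T approaches T_ss exponentially: T(t) = T_ss + (T₀ − T_ss) e^(−t/τ).
T(620.9) = 111.560 + (-44.6897)·0.346546 = 96.0726 °C.

96.07 °C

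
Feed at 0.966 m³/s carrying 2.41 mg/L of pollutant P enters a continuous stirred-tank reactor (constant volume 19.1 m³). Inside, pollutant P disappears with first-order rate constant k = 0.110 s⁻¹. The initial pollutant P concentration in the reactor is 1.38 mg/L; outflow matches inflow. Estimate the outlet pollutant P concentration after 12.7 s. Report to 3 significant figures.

Accumulation = in − out − consumed: V dC/dt = Q C_in − Q C − k V C.
dC/dt = (Q/V) C_in − (Q/V + k) C; effective rate a = Q/V + k = 0.050576 + 0.110 = 0.16058 s⁻¹.
C_ss = Q C_in/(Q + kV) = 0.75907 mg/L; C(t) = C_ss + (C₀ − C_ss) e^(−a t).
C(12.7) = 0.75907 + (0.62093)·e^(−0.16058·12.7) = 0.75907 + (0.62093)·0.13012 = 0.83986 mg/L.

0.840 mg/L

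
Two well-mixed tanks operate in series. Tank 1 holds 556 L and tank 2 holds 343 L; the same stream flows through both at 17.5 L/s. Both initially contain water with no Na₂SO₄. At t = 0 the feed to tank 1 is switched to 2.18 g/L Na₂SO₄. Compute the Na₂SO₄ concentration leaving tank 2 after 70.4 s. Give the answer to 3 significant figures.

1.66 g/L

Time constants: τᵢ = Vᵢ/Q for each well-mixed tank.
τ₁ = 556/17.5 = 31.771 s; τ₂ = 343/17.5 = 19.600 s.
Solving the cascade with C₁(0)=C₂(0)=0 gives C₂(t) = C_in[1 − (τ₁ e^(−t/τ₁) − τ₂ e^(−t/τ₂))/(τ₁ − τ₂)].
At t = 70.4: e^(−t/τ₁) = 0.10906, e^(−t/τ₂) = 0.027548.
C₂ = 2.18·[1 − (31.771·0.10906 − 19.600·0.027548)/(12.171)] = 2.18·0.75967 = 1.6561 g/L.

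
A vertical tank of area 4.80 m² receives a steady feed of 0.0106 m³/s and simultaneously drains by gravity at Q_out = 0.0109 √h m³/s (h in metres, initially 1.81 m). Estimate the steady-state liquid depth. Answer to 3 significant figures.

Mass balance (ρ constant): A dh/dt = Q_in − 0.0109 √h. At steady state dh/dt = 0:
Q_in = 0.0109 √h_ss ⇒ √h_ss = 0.0106/0.0109 = 0.97248.
h_ss = 0.97248² = 0.94571 m. (Since h₀ = 1.81 m > h_ss, the level will fall toward this value.)

0.946 m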